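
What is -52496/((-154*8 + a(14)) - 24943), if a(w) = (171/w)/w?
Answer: 10289216/5130129 ≈ 2.0056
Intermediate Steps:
a(w) = 171/w²
-52496/((-154*8 + a(14)) - 24943) = -52496/((-154*8 + 171/14²) - 24943) = -52496/((-1232 + 171*(1/196)) - 24943) = -52496/((-1232 + 171/196) - 24943) = -52496/(-241301/196 - 24943) = -52496/(-5130129/196) = -52496*(-196/5130129) = 10289216/5130129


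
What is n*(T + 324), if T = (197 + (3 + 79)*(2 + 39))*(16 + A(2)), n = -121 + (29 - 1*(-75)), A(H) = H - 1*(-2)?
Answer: -1215568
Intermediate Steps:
A(H) = 2 + H (A(H) = H + 2 = 2 + H)
n = -17 (n = -121 + (29 + 75) = -121 + 104 = -17)
T = 71180 (T = (197 + (3 + 79)*(2 + 39))*(16 + (2 + 2)) = (197 + 82*41)*(16 + 4) = (197 + 3362)*20 = 3559*20 = 71180)
n*(T + 324) = -17*(71180 + 324) = -17*71504 = -1215568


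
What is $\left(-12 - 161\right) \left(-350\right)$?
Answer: $60550$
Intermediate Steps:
$\left(-12 - 161\right) \left(-350\right) = \left(-173\right) \left(-350\right) = 60550$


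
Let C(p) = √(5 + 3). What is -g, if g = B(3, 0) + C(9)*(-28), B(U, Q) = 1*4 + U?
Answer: -7 + 56*√2 ≈ 72.196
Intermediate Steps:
B(U, Q) = 4 + U
C(p) = 2*√2 (C(p) = √8 = 2*√2)
g = 7 - 56*√2 (g = (4 + 3) + (2*√2)*(-28) = 7 - 56*√2 ≈ -72.196)
-g = -(7 - 56*√2) = -7 + 56*√2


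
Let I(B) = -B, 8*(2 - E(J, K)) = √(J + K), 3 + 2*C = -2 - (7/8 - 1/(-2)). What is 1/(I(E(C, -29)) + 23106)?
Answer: 23658496/546605892099 - 32*I*√515/546605892099 ≈ 4.3283e-5 - 1.3286e-9*I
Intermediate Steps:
C = -51/16 (C = -3/2 + (-2 - (7/8 - 1/(-2)))/2 = -3/2 + (-2 - (7*(⅛) - 1*(-½)))/2 = -3/2 + (-2 - (7/8 + ½))/2 = -3/2 + (-2 - 1*11/8)/2 = -3/2 + (-2 - 11/8)/2 = -3/2 + (½)*(-27/8) = -3/2 - 27/16 = -51/16 ≈ -3.1875)
E(J, K) = 2 - √(J + K)/8
1/(I(E(C, -29)) + 23106) = 1/(-(2 - √(-51/16 - 29)/8) + 23106) = 1/(-(2 - I*√515/32) + 23106) = 1/((-2 + I*√515/32) + 23106) = 1/(23104 + I*√515/32)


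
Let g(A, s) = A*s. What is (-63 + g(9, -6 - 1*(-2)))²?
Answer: 9801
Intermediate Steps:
(-63 + g(9, -6 - 1*(-2)))² = (-63 + 9*(-6 - 1*(-2)))² = (-63 + 9*(-6 + 2))² = (-63 + 9*(-4))² = (-63 - 36)² = (-99)² = 9801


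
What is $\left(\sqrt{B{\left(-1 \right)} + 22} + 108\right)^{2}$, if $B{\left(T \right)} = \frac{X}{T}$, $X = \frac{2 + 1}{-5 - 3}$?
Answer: $\frac{\left(432 + \sqrt{358}\right)^{2}}{16} \approx 12708.0$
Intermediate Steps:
$X = - \frac{3}{8}$ ($X = \frac{3}{-8} = 3 \left(- \frac{1}{8}\right) = - \frac{3}{8} \approx -0.375$)
$B{\left(T \right)} = - \frac{3}{8 T}$
$\left(\sqrt{B{\left(-1 \right)} + 22} + 108\right)^{2} = \left(\sqrt{- \frac{3}{8 \left(-1\right)} + 22} + 108\right)^{2} = \left(\sqrt{\left(- \frac{3}{8}\right) \left(-1\right) + 22} + 108\right)^{2} = \left(\sqrt{\frac{3}{8} + 22} + 108\right)^{2} = \left(\sqrt{\frac{179}{8}} + 108\right)^{2} = \left(\frac{\sqrt{358}}{4} + 108\right)^{2} = \left(108 + \frac{\sqrt{358}}{4}\right)^{2}$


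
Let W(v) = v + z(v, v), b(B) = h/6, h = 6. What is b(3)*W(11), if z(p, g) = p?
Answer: 22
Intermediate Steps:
b(B) = 1 (b(B) = 6/6 = 6*(⅙) = 1)
W(v) = 2*v (W(v) = v + v = 2*v)
b(3)*W(11) = 1*(2*11) = 1*22 = 22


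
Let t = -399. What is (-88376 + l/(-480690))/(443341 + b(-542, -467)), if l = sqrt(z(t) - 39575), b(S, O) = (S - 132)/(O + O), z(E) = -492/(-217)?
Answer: -5158949/25880073 - 467*I*sqrt(1863440411)/21596347416082320 ≈ -0.19934 - 9.3346e-10*I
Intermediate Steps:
z(E) = 492/217 (z(E) = -492*(-1/217) = 492/217)
b(S, O) = (-132 + S)/(2*O) (b(S, O) = (-132 + S)/((2*O)) = (-132 + S)*(1/(2*O)) = (-132 + S)/(2*O))
l = I*sqrt(1863440411)/217 (l = sqrt(492/217 - 39575) = sqrt(-8587283/217) = I*sqrt(1863440411)/217 ≈ 198.93*I)
(-88376 + l/(-480690))/(443341 + b(-542, -467)) = (-88376 + (I*sqrt(1863440411)/217)/(-480690))/(443341 + (1/2)*(-132 - 542)/(-467)) = (-88376 + (I*sqrt(1863440411)/217)*(-1/480690))/(443341 + (1/2)*(-1/467)*(-674)) = (-88376 - I*sqrt(1863440411)/104309730)/(443341 + 337/467) = (-88376 - I*sqrt(1863440411)/104309730)/(207040584/467) = (-88376 - I*sqrt(1863440411)/104309730)*(467/207040584) = -5158949/25880073 - 467*I*sqrt(1863440411)/21596347416082320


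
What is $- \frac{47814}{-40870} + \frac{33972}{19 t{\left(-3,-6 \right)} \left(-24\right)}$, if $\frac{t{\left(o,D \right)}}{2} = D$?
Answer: $\frac{3618583}{490440} \approx 7.3782$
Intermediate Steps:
$t{\left(o,D \right)} = 2 D$
$- \frac{47814}{-40870} + \frac{33972}{19 t{\left(-3,-6 \right)} \left(-24\right)} = - \frac{47814}{-40870} + \frac{33972}{19 \cdot 2 \left(-6\right) \left(-24\right)} = \left(-47814\right) \left(- \frac{1}{40870}\right) + \frac{33972}{19 \left(-12\right) \left(-24\right)} = \frac{23907}{20435} + \frac{33972}{\left(-228\right) \left(-24\right)} = \frac{23907}{20435} + \frac{33972}{5472} = \frac{23907}{20435} + 33972 \cdot \frac{1}{5472} = \frac{23907}{20435} + \frac{149}{24} = \frac{3618583}{490440}$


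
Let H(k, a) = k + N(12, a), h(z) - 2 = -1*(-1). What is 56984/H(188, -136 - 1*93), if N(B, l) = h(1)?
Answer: 56984/191 ≈ 298.35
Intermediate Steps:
h(z) = 3 (h(z) = 2 - 1*(-1) = 2 + 1 = 3)
N(B, l) = 3
H(k, a) = 3 + k (H(k, a) = k + 3 = 3 + k)
56984/H(188, -136 - 1*93) = 56984/(3 + 188) = 56984/191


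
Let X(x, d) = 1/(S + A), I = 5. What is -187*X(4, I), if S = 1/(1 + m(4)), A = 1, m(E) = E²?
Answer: -3179/18 ≈ -176.61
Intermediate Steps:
S = 1/17 (S = 1/(1 + 4²) = 1/(1 + 16) = 1/17 ≈ 0.058824)
X(x, d) = 17/18 (X(x, d) = 1/(1/17 + 1) = 1/(18/17) = 17/18)
-187*X(4, I) = -187*17/18 = -3179/18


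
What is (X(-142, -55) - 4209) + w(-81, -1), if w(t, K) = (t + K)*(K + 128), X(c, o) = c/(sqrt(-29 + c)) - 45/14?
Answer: -204767/14 + 142*I*sqrt(19)/57 ≈ -14626.0 + 10.859*I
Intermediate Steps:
X(c, o) = -45/14 + c/sqrt(-29 + c) (X(c, o) = c/sqrt(-29 + c) - 45*1/14 = c/sqrt(-29 + c) - 45/14 = -45/14 + c/sqrt(-29 + c))
w(t, K) = (128 + K)*(K + t) (w(t, K) = (K + t)*(128 + K) = (128 + K)*(K + t))
(X(-142, -55) - 4209) + w(-81, -1) = ((-45/14 - 142/sqrt(-29 - 142)) - 4209) + ((-1)**2 + 128*(-1) + 128*(-81) - 1*(-81)) = ((-45/14 - (-142)*I*sqrt(19)/57) - 4209) + (1 - 128 - 10368 + 81) = ((-45/14 - (-142)*I*sqrt(19)/57) - 4209) - 10414 = ((-45/14 + 142*I*sqrt(19)/57) - 4209) - 10414 = (-58971/14 + 142*I*sqrt(19)/57) - 10414 = -204767/14 + 142*I*sqrt(19)/57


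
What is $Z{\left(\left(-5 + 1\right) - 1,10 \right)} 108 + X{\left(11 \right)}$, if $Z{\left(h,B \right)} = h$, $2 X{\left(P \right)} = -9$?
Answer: $- \frac{1089}{2} \approx -544.5$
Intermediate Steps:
$X{\left(P \right)} = - \frac{9}{2}$ ($X{\left(P \right)} = \frac{1}{2} \left(-9\right) = - \frac{9}{2}$)
$Z{\left(\left(-5 + 1\right) - 1,10 \right)} 108 + X{\left(11 \right)} = \left(\left(-5 + 1\right) - 1\right) 108 - \frac{9}{2} = \left(-4 - 1\right) 108 - \frac{9}{2} = \left(-5\right) 108 - \frac{9}{2} = -540 - \frac{9}{2} = - \frac{1089}{2}$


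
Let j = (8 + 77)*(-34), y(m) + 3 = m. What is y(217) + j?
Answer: -2676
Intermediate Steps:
y(m) = -3 + m
j = -2890 (j = 85*(-34) = -2890)
y(217) + j = (-3 + 217) - 2890 = 214 - 2890 = -2676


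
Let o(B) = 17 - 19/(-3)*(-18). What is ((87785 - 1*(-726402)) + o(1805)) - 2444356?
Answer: -1630266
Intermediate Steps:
o(B) = -97 (o(B) = 17 - 19*(-⅓)*(-18) = 17 + (19/3)*(-18) = 17 - 114 = -97)
((87785 - 1*(-726402)) + o(1805)) - 2444356 = ((87785 - 1*(-726402)) - 97) - 2444356 = ((87785 + 726402) - 97) - 2444356 = (814187 - 97) - 2444356 = 814090 - 2444356 = -1630266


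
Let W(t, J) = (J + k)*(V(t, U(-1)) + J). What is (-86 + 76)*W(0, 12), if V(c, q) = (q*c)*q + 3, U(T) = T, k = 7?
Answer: -2850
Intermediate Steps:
V(c, q) = 3 + c*q**2 (V(c, q) = (c*q)*q + 3 = c*q**2 + 3 = 3 + c*q**2)
W(t, J) = (7 + J)*(3 + J + t) (W(t, J) = (J + 7)*((3 + t*(-1)**2) + J) = (7 + J)*((3 + t*1) + J) = (7 + J)*((3 + t) + J) = (7 + J)*(3 + J + t))
(-86 + 76)*W(0, 12) = (-86 + 76)*(21 + 12**2 + 7*0 + 10*12 + 12*0) = -10*(21 + 144 + 0 + 120 + 0) = -10*285 = -2850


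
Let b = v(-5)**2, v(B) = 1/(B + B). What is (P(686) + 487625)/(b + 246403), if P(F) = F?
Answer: 48831100/24640301 ≈ 1.9818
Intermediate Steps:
v(B) = 1/(2*B)
b = 1/100 (b = ((1/2)/(-5))**2 = ((1/2)*(-1/5))**2 = (-1/10)**2 = 1/100 ≈ 0.010000)
(P(686) + 487625)/(b + 246403) = (686 + 487625)/(1/100 + 246403) = 488311/(24640301/100) = 488311*(100/24640301) = 48831100/24640301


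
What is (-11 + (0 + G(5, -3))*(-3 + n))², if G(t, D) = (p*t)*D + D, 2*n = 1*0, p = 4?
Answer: 31684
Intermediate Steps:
n = 0 (n = (1*0)/2 = (½)*0 = 0)
G(t, D) = D + 4*D*t (G(t, D) = (4*t)*D + D = 4*D*t + D = D + 4*D*t)
(-11 + (0 + G(5, -3))*(-3 + n))² = (-11 + (0 - 3*(1 + 4*5))*(-3 + 0))² = (-11 + (0 - 3*(1 + 20))*(-3))² = (-11 + (0 - 3*21)*(-3))² = (-11 + (0 - 63)*(-3))² = (-11 - 63*(-3))² = (-11 + 189)² = 178² = 31684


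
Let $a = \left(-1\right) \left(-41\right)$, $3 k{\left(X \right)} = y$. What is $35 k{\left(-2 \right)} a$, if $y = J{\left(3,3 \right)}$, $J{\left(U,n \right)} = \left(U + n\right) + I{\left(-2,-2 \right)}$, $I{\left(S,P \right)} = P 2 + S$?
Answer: $0$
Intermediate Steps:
$I{\left(S,P \right)} = S + 2 P$ ($I{\left(S,P \right)} = 2 P + S = S + 2 P$)
$J{\left(U,n \right)} = -6 + U + n$ ($J{\left(U,n \right)} = \left(U + n\right) + \left(-2 + 2 \left(-2\right)\right) = \left(U + n\right) - 6 = -6 + U + n$)
$y = 0$ ($y = -6 + 3 + 3 = 0$)
$k{\left(X \right)} = 0$ ($k{\left(X \right)} = \frac{1}{3} \cdot 0 = 0$)
$a = 41$
$35 k{\left(-2 \right)} a = 35 \cdot 0 \cdot 41 = 0 \cdot 41 = 0$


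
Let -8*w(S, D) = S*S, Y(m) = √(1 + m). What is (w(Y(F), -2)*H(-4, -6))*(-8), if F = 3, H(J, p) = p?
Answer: -24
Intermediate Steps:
w(S, D) = -S²/8 (w(S, D) = -S*S/8 = -S²/8)
(w(Y(F), -2)*H(-4, -6))*(-8) = (-(√(1 + 3))²/8*(-6))*(-8) = (-(√4)²/8*(-6))*(-8) = (-⅛*2²*(-6))*(-8) = (-⅛*4*(-6))*(-8) = -½*(-6)*(-8) = 3*(-8) = -24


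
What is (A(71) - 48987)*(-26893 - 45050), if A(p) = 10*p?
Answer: 3473192211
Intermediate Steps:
(A(71) - 48987)*(-26893 - 45050) = (10*71 - 48987)*(-26893 - 45050) = (710 - 48987)*(-71943) = -48277*(-71943) = 3473192211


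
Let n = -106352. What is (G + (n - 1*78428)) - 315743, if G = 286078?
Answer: -214445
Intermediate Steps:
(G + (n - 1*78428)) - 315743 = (286078 + (-106352 - 1*78428)) - 315743 = (286078 + (-106352 - 78428)) - 315743 = (286078 - 184780) - 315743 = 101298 - 315743 = -214445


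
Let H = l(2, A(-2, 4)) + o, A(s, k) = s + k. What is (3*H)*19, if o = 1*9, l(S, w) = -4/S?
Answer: 399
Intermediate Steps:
A(s, k) = k + s
o = 9
H = 7 (H = -4/2 + 9 = -4*½ + 9 = -2 + 9 = 7)
(3*H)*19 = (3*7)*19 = 21*19 = 399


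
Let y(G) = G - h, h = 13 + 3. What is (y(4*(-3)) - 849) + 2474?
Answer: 1597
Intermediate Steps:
h = 16
y(G) = -16 + G (y(G) = G - 1*16 = G - 16 = -16 + G)
(y(4*(-3)) - 849) + 2474 = ((-16 + 4*(-3)) - 849) + 2474 = ((-16 - 12) - 849) + 2474 = (-28 - 849) + 2474 = -877 + 2474 = 1597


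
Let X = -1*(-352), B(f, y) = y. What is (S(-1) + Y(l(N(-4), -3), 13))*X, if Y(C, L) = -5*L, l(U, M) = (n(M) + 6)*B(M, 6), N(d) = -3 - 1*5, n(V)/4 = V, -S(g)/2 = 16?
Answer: -34144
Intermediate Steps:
S(g) = -32 (S(g) = -2*16 = -32)
n(V) = 4*V
N(d) = -8 (N(d) = -3 - 5 = -8)
l(U, M) = 36 + 24*M (l(U, M) = (4*M + 6)*6 = (6 + 4*M)*6 = 36 + 24*M)
X = 352
(S(-1) + Y(l(N(-4), -3), 13))*X = (-32 - 5*13)*352 = (-32 - 65)*352 = -97*352 = -34144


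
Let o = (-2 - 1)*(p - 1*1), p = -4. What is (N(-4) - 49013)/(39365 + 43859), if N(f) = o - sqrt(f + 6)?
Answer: -24499/41612 - sqrt(2)/83224 ≈ -0.58877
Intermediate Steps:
o = 15 (o = (-2 - 1)*(-4 - 1*1) = -3*(-4 - 1) = -3*(-5) = 15)
N(f) = 15 - sqrt(6 + f) (N(f) = 15 - sqrt(f + 6) = 15 - sqrt(6 + f))
(N(-4) - 49013)/(39365 + 43859) = ((15 - sqrt(6 - 4)) - 49013)/(39365 + 43859) = ((15 - sqrt(2)) - 49013)/83224 = (-48998 - sqrt(2))*(1/83224) = -24499/41612 - sqrt(2)/83224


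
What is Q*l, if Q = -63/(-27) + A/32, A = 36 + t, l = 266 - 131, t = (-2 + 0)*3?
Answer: 7065/16 ≈ 441.56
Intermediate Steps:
t = -6 (t = -2*3 = -6)
l = 135
A = 30 (A = 36 - 6 = 30)
Q = 157/48 (Q = -63/(-27) + 30/32 = -63*(-1/27) + 30*(1/32) = 7/3 + 15/16 = 157/48 ≈ 3.2708)
Q*l = (157/48)*135 = 7065/16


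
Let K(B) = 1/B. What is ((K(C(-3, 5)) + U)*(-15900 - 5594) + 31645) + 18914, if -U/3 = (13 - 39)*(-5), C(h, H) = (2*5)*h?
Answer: 126509032/15 ≈ 8.4339e+6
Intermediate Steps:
C(h, H) = 10*h
U = -390 (U = -3*(13 - 39)*(-5) = -(-78)*(-5) = -3*130 = -390)
((K(C(-3, 5)) + U)*(-15900 - 5594) + 31645) + 18914 = ((1/(10*(-3)) - 390)*(-15900 - 5594) + 31645) + 18914 = ((1/(-30) - 390)*(-21494) + 31645) + 18914 = ((-1/30 - 390)*(-21494) + 31645) + 18914 = (-11701/30*(-21494) + 31645) + 18914 = (125750647/15 + 31645) + 18914 = 126225322/15 + 18914 = 126509032/15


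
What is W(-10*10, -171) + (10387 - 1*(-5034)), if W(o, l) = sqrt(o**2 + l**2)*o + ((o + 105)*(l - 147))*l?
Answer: 287311 - 100*sqrt(39241) ≈ 2.6750e+5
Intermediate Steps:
W(o, l) = o*sqrt(l**2 + o**2) + l*(-147 + l)*(105 + o) (W(o, l) = sqrt(l**2 + o**2)*o + ((105 + o)*(-147 + l))*l = o*sqrt(l**2 + o**2) + ((-147 + l)*(105 + o))*l = o*sqrt(l**2 + o**2) + l*(-147 + l)*(105 + o))
W(-10*10, -171) + (10387 - 1*(-5034)) = (-15435*(-171) + 105*(-171)**2 - 10*10*(-171)**2 + (-10*10)*sqrt((-171)**2 + (-10*10)**2) - 147*(-171)*(-10*10)) + (10387 - 1*(-5034)) = (2639385 + 105*29241 - 100*29241 - 100*sqrt(29241 + (-100)**2) - 147*(-171)*(-100)) + (10387 + 5034) = (2639385 + 3070305 - 2924100 - 100*sqrt(29241 + 10000) - 2513700) + 15421 = (2639385 + 3070305 - 2924100 - 100*sqrt(39241) - 2513700) + 15421 = (271890 - 100*sqrt(39241)) + 15421 = 287311 - 100*sqrt(39241)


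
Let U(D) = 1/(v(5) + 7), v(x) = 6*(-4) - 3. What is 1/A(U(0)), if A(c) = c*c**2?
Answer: -8000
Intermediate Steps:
v(x) = -27 (v(x) = -24 - 3 = -27)
U(D) = -1/20 (U(D) = 1/(-27 + 7) = 1/(-20) = -1/20)
A(c) = c**3
1/A(U(0)) = 1/((-1/20)**3) = 1/(-1/8000) = -8000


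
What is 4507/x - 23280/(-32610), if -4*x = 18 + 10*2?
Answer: -9783474/20653 ≈ -473.71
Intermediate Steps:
x = -19/2 (x = -(18 + 10*2)/4 = -(18 + 20)/4 = -¼*38 = -19/2 ≈ -9.5000)
4507/x - 23280/(-32610) = 4507/(-19/2) - 23280/(-32610) = 4507*(-2/19) - 23280*(-1/32610) = -9014/19 + 776/1087 = -9783474/20653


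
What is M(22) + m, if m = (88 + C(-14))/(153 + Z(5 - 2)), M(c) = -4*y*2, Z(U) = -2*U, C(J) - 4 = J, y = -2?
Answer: 810/49 ≈ 16.531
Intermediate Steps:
C(J) = 4 + J
M(c) = 16 (M(c) = -4*(-2)*2 = 8*2 = 16)
m = 26/49 (m = (88 + (4 - 14))/(153 - 2*(5 - 2)) = (88 - 10)/(153 - 2*3) = 78/(153 - 6) = 78/147 = 78*(1/147) = 26/49 ≈ 0.53061)
M(22) + m = 16 + 26/49 = 810/49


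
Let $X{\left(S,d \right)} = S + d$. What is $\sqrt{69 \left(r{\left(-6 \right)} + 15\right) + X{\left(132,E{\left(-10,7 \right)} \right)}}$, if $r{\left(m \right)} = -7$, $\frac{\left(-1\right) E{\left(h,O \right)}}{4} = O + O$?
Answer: $2 \sqrt{157} \approx 25.06$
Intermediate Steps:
$E{\left(h,O \right)} = - 8 O$ ($E{\left(h,O \right)} = - 4 \left(O + O\right) = - 4 \cdot 2 O = - 8 O$)
$\sqrt{69 \left(r{\left(-6 \right)} + 15\right) + X{\left(132,E{\left(-10,7 \right)} \right)}} = \sqrt{69 \left(-7 + 15\right) + \left(132 - 56\right)} = \sqrt{69 \cdot 8 + \left(132 - 56\right)} = \sqrt{552 + 76} = \sqrt{628} = 2 \sqrt{157}$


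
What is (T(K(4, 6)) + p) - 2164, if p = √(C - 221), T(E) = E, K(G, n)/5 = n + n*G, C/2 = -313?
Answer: -2014 + 11*I*√7 ≈ -2014.0 + 29.103*I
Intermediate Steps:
C = -626 (C = 2*(-313) = -626)
K(G, n) = 5*n + 5*G*n (K(G, n) = 5*(n + n*G) = 5*(n + G*n) = 5*n + 5*G*n)
p = 11*I*√7 (p = √(-626 - 221) = √(-847) = 11*I*√7 ≈ 29.103*I)
(T(K(4, 6)) + p) - 2164 = (5*6*(1 + 4) + 11*I*√7) - 2164 = (5*6*5 + 11*I*√7) - 2164 = (150 + 11*I*√7) - 2164 = -2014 + 11*I*√7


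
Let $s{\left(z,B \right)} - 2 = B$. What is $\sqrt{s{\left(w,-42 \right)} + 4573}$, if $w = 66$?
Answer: $\sqrt{4533} \approx 67.328$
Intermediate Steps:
$s{\left(z,B \right)} = 2 + B$
$\sqrt{s{\left(w,-42 \right)} + 4573} = \sqrt{\left(2 - 42\right) + 4573} = \sqrt{-40 + 4573} = \sqrt{4533}$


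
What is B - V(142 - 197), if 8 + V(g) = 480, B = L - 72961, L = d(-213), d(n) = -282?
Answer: -73715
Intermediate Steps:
L = -282
B = -73243 (B = -282 - 72961 = -73243)
V(g) = 472 (V(g) = -8 + 480 = 472)
B - V(142 - 197) = -73243 - 1*472 = -73243 - 472 = -73715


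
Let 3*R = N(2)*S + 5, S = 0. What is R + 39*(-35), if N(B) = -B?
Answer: -4090/3 ≈ -1363.3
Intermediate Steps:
R = 5/3 (R = (-1*2*0 + 5)/3 = (-2*0 + 5)/3 = (0 + 5)/3 = (⅓)*5 = 5/3 ≈ 1.6667)
R + 39*(-35) = 5/3 + 39*(-35) = 5/3 - 1365 = -4090/3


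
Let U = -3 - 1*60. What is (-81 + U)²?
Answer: 20736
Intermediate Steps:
U = -63 (U = -3 - 60 = -63)
(-81 + U)² = (-81 - 63)² = (-144)² = 20736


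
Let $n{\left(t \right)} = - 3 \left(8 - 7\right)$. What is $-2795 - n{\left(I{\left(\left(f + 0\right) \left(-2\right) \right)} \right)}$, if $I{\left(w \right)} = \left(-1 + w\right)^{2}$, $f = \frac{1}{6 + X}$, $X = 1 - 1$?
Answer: $-2792$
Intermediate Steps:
$X = 0$
$f = \frac{1}{6}$ ($f = \frac{1}{6 + 0} = \frac{1}{6} \approx 0.16667$)
$n{\left(t \right)} = -3$ ($n{\left(t \right)} = \left(-3\right) 1 = -3$)
$-2795 - n{\left(I{\left(\left(f + 0\right) \left(-2\right) \right)} \right)} = -2795 - -3 = -2795 + 3 = -2792$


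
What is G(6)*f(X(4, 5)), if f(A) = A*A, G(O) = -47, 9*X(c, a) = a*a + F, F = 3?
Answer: -36848/81 ≈ -454.91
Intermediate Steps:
X(c, a) = ⅓ + a²/9 (X(c, a) = (a*a + 3)/9 = (a² + 3)/9 = (3 + a²)/9 = ⅓ + a²/9)
f(A) = A²
G(6)*f(X(4, 5)) = -47*(⅓ + (⅑)*5²)² = -47*(⅓ + (⅑)*25)² = -47*(⅓ + 25/9)² = -47*(28/9)² = -47*784/81 = -36848/81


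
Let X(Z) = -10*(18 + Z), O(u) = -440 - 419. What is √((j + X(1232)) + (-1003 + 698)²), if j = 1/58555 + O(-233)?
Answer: √5574486944045/8365 ≈ 282.25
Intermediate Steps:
O(u) = -859
X(Z) = -180 - 10*Z
j = -50298744/58555 (j = 1/58555 - 859 = -50298744/58555 ≈ -859.00)
√((j + X(1232)) + (-1003 + 698)²) = √((-50298744/58555 + (-180 - 10*1232)) + (-1003 + 698)²) = √((-50298744/58555 + (-180 - 12320)) + (-305)²) = √((-50298744/58555 - 12500) + 93025) = √(-782236244/58555 + 93025) = √(4664842631/58555) = √5574486944045/8365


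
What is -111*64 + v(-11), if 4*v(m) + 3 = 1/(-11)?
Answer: -156305/22 ≈ -7104.8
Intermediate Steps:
v(m) = -17/22 (v(m) = -¾ + (¼)/(-11) = -¾ + (¼)*(-1/11) = -¾ - 1/44 = -17/22)
-111*64 + v(-11) = -111*64 - 17/22 = -7104 - 17/22 = -156305/22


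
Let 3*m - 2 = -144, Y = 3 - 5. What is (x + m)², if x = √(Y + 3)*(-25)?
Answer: 47089/9 ≈ 5232.1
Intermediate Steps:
Y = -2
m = -142/3 (m = ⅔ + (⅓)*(-144) = ⅔ - 48 = -142/3 ≈ -47.333)
x = -25 (x = √(-2 + 3)*(-25) = √1*(-25) = 1*(-25) = -25)
(x + m)² = (-25 - 142/3)² = (-217/3)² = 47089/9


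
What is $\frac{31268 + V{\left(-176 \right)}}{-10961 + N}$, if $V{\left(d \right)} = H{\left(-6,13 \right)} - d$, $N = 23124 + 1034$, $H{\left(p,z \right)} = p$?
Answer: $\frac{31438}{13197} \approx 2.3822$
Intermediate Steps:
$N = 24158$
$V{\left(d \right)} = -6 - d$
$\frac{31268 + V{\left(-176 \right)}}{-10961 + N} = \frac{31268 - -170}{-10961 + 24158} = \frac{31268 + \left(-6 + 176\right)}{13197} = \left(31268 + 170\right) \frac{1}{13197} = 31438 \cdot \frac{1}{13197} = \frac{31438}{13197}$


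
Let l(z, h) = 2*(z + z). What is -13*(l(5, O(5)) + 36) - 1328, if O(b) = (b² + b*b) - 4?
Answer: -2056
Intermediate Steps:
O(b) = -4 + 2*b² (O(b) = (b² + b²) - 4 = 2*b² - 4 = -4 + 2*b²)
l(z, h) = 4*z (l(z, h) = 2*(2*z) = 4*z)
-13*(l(5, O(5)) + 36) - 1328 = -13*(4*5 + 36) - 1328 = -13*(20 + 36) - 1328 = -13*56 - 1328 = -728 - 1328 = -2056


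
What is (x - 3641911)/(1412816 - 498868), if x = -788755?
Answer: -2215333/456974 ≈ -4.8478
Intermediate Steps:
(x - 3641911)/(1412816 - 498868) = (-788755 - 3641911)/(1412816 - 498868) = -4430666/913948 = -4430666*1/913948 = -2215333/456974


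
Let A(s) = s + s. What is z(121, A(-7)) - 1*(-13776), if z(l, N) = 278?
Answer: 14054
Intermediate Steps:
A(s) = 2*s
z(121, A(-7)) - 1*(-13776) = 278 - 1*(-13776) = 278 + 13776 = 14054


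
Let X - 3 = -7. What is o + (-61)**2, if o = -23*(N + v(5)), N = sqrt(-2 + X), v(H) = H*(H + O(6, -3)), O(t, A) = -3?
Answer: 3491 - 23*I*sqrt(6) ≈ 3491.0 - 56.338*I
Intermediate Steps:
X = -4 (X = 3 - 7 = -4)
v(H) = H*(-3 + H) (v(H) = H*(H - 3) = H*(-3 + H))
N = I*sqrt(6) (N = sqrt(-2 - 4) = sqrt(-6) = I*sqrt(6) ≈ 2.4495*I)
o = -230 - 23*I*sqrt(6) (o = -23*(I*sqrt(6) + 5*(-3 + 5)) = -23*(I*sqrt(6) + 5*2) = -23*(I*sqrt(6) + 10) = -23*(10 + I*sqrt(6)) = -230 - 23*I*sqrt(6) ≈ -230.0 - 56.338*I)
o + (-61)**2 = (-230 - 23*I*sqrt(6)) + (-61)**2 = (-230 - 23*I*sqrt(6)) + 3721 = 3491 - 23*I*sqrt(6)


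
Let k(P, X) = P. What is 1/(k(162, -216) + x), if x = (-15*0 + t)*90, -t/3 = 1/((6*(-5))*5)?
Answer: 5/819 ≈ 0.0061050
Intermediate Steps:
t = 1/50 (t = -3/((6*(-5))*5) = -3/((-30*5)) = -3/(-150) = -3*(-1/150) = 1/50 ≈ 0.020000)
x = 9/5 (x = (-15*0 + 1/50)*90 = (0 + 1/50)*90 = (1/50)*90 = 9/5 ≈ 1.8000)
1/(k(162, -216) + x) = 1/(162 + 9/5) = 1/(819/5) = 5/819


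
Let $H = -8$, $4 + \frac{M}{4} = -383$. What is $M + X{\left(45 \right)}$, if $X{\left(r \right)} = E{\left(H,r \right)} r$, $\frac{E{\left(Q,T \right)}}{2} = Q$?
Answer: $-2268$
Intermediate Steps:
$M = -1548$ ($M = -16 + 4 \left(-383\right) = -16 - 1532 = -1548$)
$E{\left(Q,T \right)} = 2 Q$
$X{\left(r \right)} = - 16 r$ ($X{\left(r \right)} = 2 \left(-8\right) r = - 16 r$)
$M + X{\left(45 \right)} = -1548 - 720 = -2268$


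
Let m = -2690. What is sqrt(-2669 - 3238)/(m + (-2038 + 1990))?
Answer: -I*sqrt(5907)/2738 ≈ -0.02807*I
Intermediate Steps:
sqrt(-2669 - 3238)/(m + (-2038 + 1990)) = sqrt(-2669 - 3238)/(-2690 + (-2038 + 1990)) = sqrt(-5907)/(-2690 - 48) = (I*sqrt(5907))/(-2738) = (I*sqrt(5907))*(-1/2738) = -I*sqrt(5907)/2738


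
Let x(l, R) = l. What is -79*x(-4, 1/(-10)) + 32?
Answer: 348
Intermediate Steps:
-79*x(-4, 1/(-10)) + 32 = -79*(-4) + 32 = 316 + 32 = 348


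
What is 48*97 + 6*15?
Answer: 4746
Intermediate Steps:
48*97 + 6*15 = 4656 + 90 = 4746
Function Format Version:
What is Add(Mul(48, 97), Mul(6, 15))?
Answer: 4746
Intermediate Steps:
Add(Mul(48, 97), Mul(6, 15)) = Add(4656, 90) = 4746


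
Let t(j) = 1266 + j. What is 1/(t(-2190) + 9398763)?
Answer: 1/9397839 ≈ 1.0641e-7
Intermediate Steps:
1/(t(-2190) + 9398763) = 1/((1266 - 2190) + 9398763) = 1/(-924 + 9398763) = 1/9397839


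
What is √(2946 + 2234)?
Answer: 2*√1295 ≈ 71.972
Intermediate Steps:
√(2946 + 2234) = √5180 = 2*√1295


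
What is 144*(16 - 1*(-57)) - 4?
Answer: 10508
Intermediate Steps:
144*(16 - 1*(-57)) - 4 = 144*(16 + 57) - 4 = 144*73 - 4 = 10512 - 4 = 10508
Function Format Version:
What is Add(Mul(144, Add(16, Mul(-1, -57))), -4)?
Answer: 10508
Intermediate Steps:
Add(Mul(144, Add(16, Mul(-1, -57))), -4) = Add(Mul(144, Add(16, 57)), -4) = Add(Mul(144, 73), -4) = Add(10512, -4) = 10508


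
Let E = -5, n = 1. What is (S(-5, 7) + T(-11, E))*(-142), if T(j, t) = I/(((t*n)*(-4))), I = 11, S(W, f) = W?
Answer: 6319/10 ≈ 631.90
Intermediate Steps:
T(j, t) = -11/(4*t) (T(j, t) = 11/(((t*1)*(-4))) = 11/((t*(-4))) = 11/((-4*t)) = 11*(-1/(4*t)) = -11/(4*t))
(S(-5, 7) + T(-11, E))*(-142) = (-5 - 11/4/(-5))*(-142) = (-5 - 11/4*(-⅕))*(-142) = (-5 + 11/20)*(-142) = -89/20*(-142) = 6319/10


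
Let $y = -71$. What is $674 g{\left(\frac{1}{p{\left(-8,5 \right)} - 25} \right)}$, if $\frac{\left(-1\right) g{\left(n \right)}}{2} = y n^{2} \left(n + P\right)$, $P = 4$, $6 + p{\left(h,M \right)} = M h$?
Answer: $\frac{381484}{5041} \approx 75.676$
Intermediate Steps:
$p{\left(h,M \right)} = -6 + M h$
$g{\left(n \right)} = 142 n^{2} \left(4 + n\right)$ ($g{\left(n \right)} = - 2 - 71 n^{2} \left(n + 4\right) = - 2 - 71 n^{2} \left(4 + n\right) = - 2 \left(- 71 n^{2} \left(4 + n\right)\right) = 142 n^{2} \left(4 + n\right)$)
$674 g{\left(\frac{1}{p{\left(-8,5 \right)} - 25} \right)} = 674 \cdot 142 \left(\frac{1}{\left(-6 + 5 \left(-8\right)\right) - 25}\right)^{2} \left(4 + \frac{1}{\left(-6 + 5 \left(-8\right)\right) - 25}\right) = 674 \cdot 142 \left(\frac{1}{\left(-6 - 40\right) - 25}\right)^{2} \left(4 + \frac{1}{\left(-6 - 40\right) - 25}\right) = 674 \cdot 142 \left(\frac{1}{-46 - 25}\right)^{2} \left(4 + \frac{1}{-46 - 25}\right) = 674 \cdot 142 \left(\frac{1}{-71}\right)^{2} \left(4 + \frac{1}{-71}\right) = 674 \cdot 142 \left(- \frac{1}{71}\right)^{2} \left(4 - \frac{1}{71}\right) = 674 \cdot 142 \cdot \frac{1}{5041} \cdot \frac{283}{71} = 674 \cdot \frac{566}{5041} = \frac{381484}{5041}$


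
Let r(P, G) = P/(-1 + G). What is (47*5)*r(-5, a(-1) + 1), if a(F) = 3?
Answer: -1175/3 ≈ -391.67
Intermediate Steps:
(47*5)*r(-5, a(-1) + 1) = (47*5)*(-5/(-1 + (3 + 1))) = 235*(-5/(-1 + 4)) = 235*(-5/3) = -1175/3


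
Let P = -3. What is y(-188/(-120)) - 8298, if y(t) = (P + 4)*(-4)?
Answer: -8302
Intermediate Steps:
y(t) = -4 (y(t) = (-3 + 4)*(-4) = 1*(-4) = -4)
y(-188/(-120)) - 8298 = -4 - 8298 = -8302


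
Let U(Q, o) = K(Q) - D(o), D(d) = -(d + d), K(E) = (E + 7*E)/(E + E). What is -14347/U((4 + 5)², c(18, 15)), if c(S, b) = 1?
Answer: -14347/6 ≈ -2391.2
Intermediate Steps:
K(E) = 4 (K(E) = (8*E)/((2*E)) = (8*E)*(1/(2*E)) = 4)
D(d) = -2*d
U(Q, o) = 4 + 2*o (U(Q, o) = 4 - (-2)*o = 4 + 2*o)
-14347/U((4 + 5)², c(18, 15)) = -14347/(4 + 2*1) = -14347/(4 + 2) = -14347/6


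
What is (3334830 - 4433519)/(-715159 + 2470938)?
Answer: -1098689/1755779 ≈ -0.62576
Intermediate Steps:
(3334830 - 4433519)/(-715159 + 2470938) = -1098689/1755779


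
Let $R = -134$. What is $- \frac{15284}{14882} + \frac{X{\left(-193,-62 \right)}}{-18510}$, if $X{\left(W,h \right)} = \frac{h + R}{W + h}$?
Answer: $- \frac{18036040268}{17560946025} \approx -1.0271$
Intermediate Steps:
$X{\left(W,h \right)} = \frac{-134 + h}{W + h}$ ($X{\left(W,h \right)} = \frac{h - 134}{W + h} = \frac{-134 + h}{W + h}$)
$- \frac{15284}{14882} + \frac{X{\left(-193,-62 \right)}}{-18510} = - \frac{15284}{14882} + \frac{\frac{1}{-193 - 62} \left(-134 - 62\right)}{-18510} = \left(-15284\right) \frac{1}{14882} + \frac{1}{-255} \left(-196\right) \left(- \frac{1}{18510}\right) = - \frac{7642}{7441} + \left(- \frac{1}{255}\right) \left(-196\right) \left(- \frac{1}{18510}\right) = - \frac{7642}{7441} + \frac{196}{255} \left(- \frac{1}{18510}\right) = - \frac{7642}{7441} - \frac{98}{2360025} = - \frac{18036040268}{17560946025}$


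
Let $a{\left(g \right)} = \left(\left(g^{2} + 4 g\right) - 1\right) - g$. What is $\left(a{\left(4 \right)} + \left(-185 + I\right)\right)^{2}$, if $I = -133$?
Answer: $84681$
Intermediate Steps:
$a{\left(g \right)} = -1 + g^{2} + 3 g$ ($a{\left(g \right)} = \left(-1 + g^{2} + 4 g\right) - g = -1 + g^{2} + 3 g$)
$\left(a{\left(4 \right)} + \left(-185 + I\right)\right)^{2} = \left(\left(-1 + 4^{2} + 3 \cdot 4\right) - 318\right)^{2} = \left(\left(-1 + 16 + 12\right) - 318\right)^{2} = \left(27 - 318\right)^{2} = \left(-291\right)^{2} = 84681$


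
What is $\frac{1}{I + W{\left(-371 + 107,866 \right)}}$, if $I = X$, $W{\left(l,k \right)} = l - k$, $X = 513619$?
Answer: $\frac{1}{512489} \approx 1.9513 \cdot 10^{-6}$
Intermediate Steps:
$I = 513619$
$\frac{1}{I + W{\left(-371 + 107,866 \right)}} = \frac{1}{513619 + \left(\left(-371 + 107\right) - 866\right)} = \frac{1}{513619 - 1130} = \frac{1}{512489}$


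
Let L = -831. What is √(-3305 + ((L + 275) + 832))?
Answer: I*√3029 ≈ 55.036*I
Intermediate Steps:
√(-3305 + ((L + 275) + 832)) = √(-3305 + ((-831 + 275) + 832)) = √(-3305 + (-556 + 832)) = √(-3305 + 276) = √(-3029) = I*√3029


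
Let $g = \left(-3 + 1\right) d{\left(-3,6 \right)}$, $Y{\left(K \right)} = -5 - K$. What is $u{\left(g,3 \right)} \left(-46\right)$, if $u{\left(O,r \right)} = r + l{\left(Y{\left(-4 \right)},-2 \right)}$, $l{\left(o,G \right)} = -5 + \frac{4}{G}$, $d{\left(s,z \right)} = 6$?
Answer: $184$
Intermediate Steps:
$g = -12$ ($g = \left(-3 + 1\right) 6 = \left(-2\right) 6 = -12$)
$u{\left(O,r \right)} = -7 + r$ ($u{\left(O,r \right)} = r - \left(5 - \frac{4}{-2}\right) = r + \left(-5 + 4 \left(- \frac{1}{2}\right)\right) = r - 7 = -7 + r$)
$u{\left(g,3 \right)} \left(-46\right) = \left(-7 + 3\right) \left(-46\right) = \left(-4\right) \left(-46\right) = 184$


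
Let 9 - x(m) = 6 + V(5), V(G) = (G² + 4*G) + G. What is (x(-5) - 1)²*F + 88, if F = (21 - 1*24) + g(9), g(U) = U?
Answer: 13912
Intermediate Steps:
V(G) = G² + 5*G
F = 6 (F = (21 - 1*24) + 9 = (21 - 24) + 9 = -3 + 9 = 6)
x(m) = -47 (x(m) = 9 - (6 + 5*(5 + 5)) = 9 - (6 + 5*10) = 9 - (6 + 50) = 9 - 1*56 = 9 - 56 = -47)
(x(-5) - 1)²*F + 88 = (-47 - 1)²*6 + 88 = (-48)²*6 + 88 = 2304*6 + 88 = 13824 + 88 = 13912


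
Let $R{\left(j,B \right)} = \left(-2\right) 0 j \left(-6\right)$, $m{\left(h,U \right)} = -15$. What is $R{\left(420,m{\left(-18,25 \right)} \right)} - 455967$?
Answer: $-455967$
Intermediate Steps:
$R{\left(j,B \right)} = 0$ ($R{\left(j,B \right)} = 0 j \left(-6\right) = 0 \left(-6\right) = 0$)
$R{\left(420,m{\left(-18,25 \right)} \right)} - 455967 = 0 - 455967 = -455967$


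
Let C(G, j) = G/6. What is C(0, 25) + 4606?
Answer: 4606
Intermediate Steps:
C(G, j) = G/6 (C(G, j) = G*(1/6) = G/6)
C(0, 25) + 4606 = (1/6)*0 + 4606 = 0 + 4606 = 4606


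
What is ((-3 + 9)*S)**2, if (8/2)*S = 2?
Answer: 9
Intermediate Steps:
S = 1/2 (S = (1/4)*2 = 1/2 ≈ 0.50000)
((-3 + 9)*S)**2 = ((-3 + 9)*(1/2))**2 = (6*(1/2))**2 = 3**2 = 9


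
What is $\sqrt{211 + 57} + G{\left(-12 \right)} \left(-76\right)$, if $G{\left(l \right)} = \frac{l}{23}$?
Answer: $\frac{912}{23} + 2 \sqrt{67} \approx 56.023$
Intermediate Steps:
$G{\left(l \right)} = \frac{l}{23}$ ($G{\left(l \right)} = l \frac{1}{23} = \frac{l}{23}$)
$\sqrt{211 + 57} + G{\left(-12 \right)} \left(-76\right) = \sqrt{211 + 57} + \frac{1}{23} \left(-12\right) \left(-76\right) = \sqrt{268} - - \frac{912}{23} = 2 \sqrt{67} + \frac{912}{23} = \frac{912}{23} + 2 \sqrt{67}$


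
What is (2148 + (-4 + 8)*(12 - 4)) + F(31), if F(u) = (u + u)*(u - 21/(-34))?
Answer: 70385/17 ≈ 4140.3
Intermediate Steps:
F(u) = 2*u*(21/34 + u) (F(u) = (2*u)*(u - 21*(-1/34)) = (2*u)*(u + 21/34) = (2*u)*(21/34 + u) = 2*u*(21/34 + u))
(2148 + (-4 + 8)*(12 - 4)) + F(31) = (2148 + (-4 + 8)*(12 - 4)) + (1/17)*31*(21 + 34*31) = (2148 + 4*8) + (1/17)*31*(21 + 1054) = (2148 + 32) + (1/17)*31*1075 = 2180 + 33325/17 = 70385/17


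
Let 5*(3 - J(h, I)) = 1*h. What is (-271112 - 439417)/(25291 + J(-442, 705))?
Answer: -1184215/42304 ≈ -27.993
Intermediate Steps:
J(h, I) = 3 - h/5
(-271112 - 439417)/(25291 + J(-442, 705)) = (-271112 - 439417)/(25291 + (3 - ⅕*(-442))) = -710529/(25291 + (3 + 442/5)) = -710529/(25291 + 457/5) = -710529/126912/5 = -710529*5/126912 = -1184215/42304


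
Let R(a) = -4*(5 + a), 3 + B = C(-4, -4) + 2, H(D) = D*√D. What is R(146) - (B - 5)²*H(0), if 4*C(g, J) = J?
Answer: -604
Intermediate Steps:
C(g, J) = J/4
H(D) = D^(3/2)
B = -2 (B = -3 + ((¼)*(-4) + 2) = -3 + (-1 + 2) = -3 + 1 = -2)
R(a) = -20 - 4*a
R(146) - (B - 5)²*H(0) = (-20 - 4*146) - (-2 - 5)²*0^(3/2) = (-20 - 584) - (-7)²*0 = -604 - 49*0 = -604 - 1*0 = -604 + 0 = -604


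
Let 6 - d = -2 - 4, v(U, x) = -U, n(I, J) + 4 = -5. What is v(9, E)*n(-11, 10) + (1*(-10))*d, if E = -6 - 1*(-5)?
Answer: -39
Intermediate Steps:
n(I, J) = -9 (n(I, J) = -4 - 5 = -9)
E = -1 (E = -6 + 5 = -1)
d = 12 (d = 6 - (-2 - 4) = 6 - 1*(-6) = 6 + 6 = 12)
v(9, E)*n(-11, 10) + (1*(-10))*d = -1*9*(-9) + (1*(-10))*12 = -9*(-9) - 10*12 = 81 - 120 = -39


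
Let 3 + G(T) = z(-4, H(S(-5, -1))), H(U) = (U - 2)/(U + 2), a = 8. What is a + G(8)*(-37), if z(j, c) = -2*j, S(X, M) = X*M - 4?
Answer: -177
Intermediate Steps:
S(X, M) = -4 + M*X (S(X, M) = M*X - 4 = -4 + M*X)
H(U) = (-2 + U)/(2 + U)
G(T) = 5 (G(T) = -3 - 2*(-4) = -3 + 8 = 5)
a + G(8)*(-37) = 8 + 5*(-37) = 8 - 185 = -177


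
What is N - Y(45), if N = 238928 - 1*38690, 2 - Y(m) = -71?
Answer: 200165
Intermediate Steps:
Y(m) = 73 (Y(m) = 2 - 1*(-71) = 2 + 71 = 73)
N = 200238 (N = 238928 - 38690 = 200238)
N - Y(45) = 200238 - 1*73 = 200238 - 73 = 200165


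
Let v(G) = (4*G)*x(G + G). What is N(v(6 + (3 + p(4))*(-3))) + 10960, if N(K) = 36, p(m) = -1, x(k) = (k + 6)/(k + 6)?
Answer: 10996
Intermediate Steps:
x(k) = 1 (x(k) = (6 + k)/(6 + k) = 1)
v(G) = 4*G (v(G) = (4*G)*1 = 4*G)
N(v(6 + (3 + p(4))*(-3))) + 10960 = 36 + 10960 = 10996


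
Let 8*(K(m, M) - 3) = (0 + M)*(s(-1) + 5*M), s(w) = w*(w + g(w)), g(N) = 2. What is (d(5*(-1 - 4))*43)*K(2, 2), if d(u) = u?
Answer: -22575/4 ≈ -5643.8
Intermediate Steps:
s(w) = w*(2 + w) (s(w) = w*(w + 2) = w*(2 + w))
K(m, M) = 3 + M*(-1 + 5*M)/8 (K(m, M) = 3 + ((0 + M)*(-(2 - 1) + 5*M))/8 = 3 + (M*(-1*1 + 5*M))/8 = 3 + (M*(-1 + 5*M))/8 = 3 + M*(-1 + 5*M)/8)
(d(5*(-1 - 4))*43)*K(2, 2) = ((5*(-1 - 4))*43)*(3 - ⅛*2 + (5/8)*2²) = ((5*(-5))*43)*(3 - ¼ + (5/8)*4) = (-25*43)*(3 - ¼ + 5/2) = -1075*21/4 = -22575/4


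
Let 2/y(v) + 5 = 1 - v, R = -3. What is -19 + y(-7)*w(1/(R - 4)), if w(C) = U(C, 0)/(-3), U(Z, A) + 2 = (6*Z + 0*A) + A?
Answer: -1157/63 ≈ -18.365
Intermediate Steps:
U(Z, A) = -2 + A + 6*Z (U(Z, A) = -2 + ((6*Z + 0*A) + A) = -2 + ((6*Z + 0) + A) = -2 + (6*Z + A) = -2 + (A + 6*Z) = -2 + A + 6*Z)
y(v) = 2/(-4 - v) (y(v) = 2/(-5 + (1 - v)) = 2/(-4 - v))
w(C) = 2/3 - 2*C (w(C) = (-2 + 0 + 6*C)/(-3) = (-2 + 6*C)*(-1/3) = 2/3 - 2*C)
-19 + y(-7)*w(1/(R - 4)) = -19 + (-2/(4 - 7))*(2/3 - 2/(-3 - 4)) = -19 + (-2/(-3))*(2/3 - 2/(-7)) = -19 + (-2*(-1/3))*(2/3 - 2*(-1/7)) = -19 + 2*(2/3 + 2/7)/3 = -19 + (2/3)*(20/21) = -19 + 40/63 = -1157/63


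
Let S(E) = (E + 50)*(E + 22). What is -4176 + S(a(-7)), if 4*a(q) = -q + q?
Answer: -3076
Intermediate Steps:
a(q) = 0 (a(q) = (-q + q)/4 = (¼)*0 = 0)
S(E) = (22 + E)*(50 + E) (S(E) = (50 + E)*(22 + E) = (22 + E)*(50 + E))
-4176 + S(a(-7)) = -4176 + (1100 + 0² + 72*0) = -4176 + (1100 + 0 + 0) = -4176 + 1100 = -3076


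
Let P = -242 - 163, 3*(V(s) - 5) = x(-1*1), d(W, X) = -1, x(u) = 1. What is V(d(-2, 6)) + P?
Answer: -1199/3 ≈ -399.67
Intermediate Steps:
V(s) = 16/3 (V(s) = 5 + (⅓)*1 = 5 + ⅓ = 16/3)
P = -405
V(d(-2, 6)) + P = 16/3 - 405 = -1199/3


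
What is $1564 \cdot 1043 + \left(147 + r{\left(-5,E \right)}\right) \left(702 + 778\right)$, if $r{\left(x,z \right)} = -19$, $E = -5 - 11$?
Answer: $1820692$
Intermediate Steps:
$E = -16$ ($E = -5 - 11 = -16$)
$1564 \cdot 1043 + \left(147 + r{\left(-5,E \right)}\right) \left(702 + 778\right) = 1564 \cdot 1043 + \left(147 - 19\right) \left(702 + 778\right) = 1631252 + 128 \cdot 1480 = 1631252 + 189440 = 1820692$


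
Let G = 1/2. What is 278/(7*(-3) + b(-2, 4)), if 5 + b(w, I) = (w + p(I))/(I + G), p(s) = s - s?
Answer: -1251/119 ≈ -10.513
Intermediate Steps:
p(s) = 0
G = 1/2 ≈ 0.50000
b(w, I) = -5 + w/(1/2 + I) (b(w, I) = -5 + (w + 0)/(I + 1/2) = -5 + w/(1/2 + I))
278/(7*(-3) + b(-2, 4)) = 278/(7*(-3) + (-5 - 10*4 + 2*(-2))/(1 + 2*4)) = 278/(-21 + (-5 - 40 - 4)/(1 + 8)) = 278/(-21 - 49/9) = 278/(-238/9) = 278*(-9/238) = -1251/119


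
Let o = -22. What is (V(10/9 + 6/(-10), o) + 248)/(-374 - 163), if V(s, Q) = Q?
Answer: -226/537 ≈ -0.42086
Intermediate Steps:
(V(10/9 + 6/(-10), o) + 248)/(-374 - 163) = (-22 + 248)/(-374 - 163) = 226/(-537) = 226*(-1/537) = -226/537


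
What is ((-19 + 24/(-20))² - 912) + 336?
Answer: -4199/25 ≈ -167.96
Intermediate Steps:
((-19 + 24/(-20))² - 912) + 336 = ((-19 + 24*(-1/20))² - 912) + 336 = ((-19 - 6/5)² - 912) + 336 = ((-101/5)² - 912) + 336 = (10201/25 - 912) + 336 = -12599/25 + 336 = -4199/25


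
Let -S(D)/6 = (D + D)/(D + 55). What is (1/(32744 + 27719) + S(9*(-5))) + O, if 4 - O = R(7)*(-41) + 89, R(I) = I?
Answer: 15478529/60463 ≈ 256.00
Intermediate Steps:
S(D) = -12*D/(55 + D) (S(D) = -6*(D + D)/(D + 55) = -6*2*D/(55 + D) = -12*D/(55 + D))
O = 202 (O = 4 - (7*(-41) + 89) = 4 - (-287 + 89) = 4 - 1*(-198) = 4 + 198 = 202)
(1/(32744 + 27719) + S(9*(-5))) + O = (1/(32744 + 27719) - 12*9*(-5)/(55 + 9*(-5))) + 202 = (1/60463 - 12*(-45)/(55 - 45)) + 202 = (1/60463 - 12*(-45)/10) + 202 = (1/60463 - 12*(-45)*⅒) + 202 = (1/60463 + 54) + 202 = 3265003/60463 + 202 = 15478529/60463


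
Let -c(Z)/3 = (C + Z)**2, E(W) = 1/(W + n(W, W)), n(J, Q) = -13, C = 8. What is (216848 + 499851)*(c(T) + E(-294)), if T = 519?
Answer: -183323297658590/307 ≈ -5.9714e+11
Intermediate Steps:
E(W) = 1/(-13 + W) (E(W) = 1/(W - 13) = 1/(-13 + W))
c(Z) = -3*(8 + Z)**2
(216848 + 499851)*(c(T) + E(-294)) = (216848 + 499851)*(-3*(8 + 519)**2 + 1/(-13 - 294)) = 716699*(-3*527**2 + 1/(-307)) = 716699*(-3*277729 - 1/307) = 716699*(-833187 - 1/307) = 716699*(-255788410/307) = -183323297658590/307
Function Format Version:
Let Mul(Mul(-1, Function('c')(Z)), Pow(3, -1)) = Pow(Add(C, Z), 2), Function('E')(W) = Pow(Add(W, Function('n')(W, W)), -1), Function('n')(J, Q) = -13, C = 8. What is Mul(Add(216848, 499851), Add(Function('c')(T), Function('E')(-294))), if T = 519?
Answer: Rational(-183323297658590, 307) ≈ -5.9714e+11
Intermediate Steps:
Function('E')(W) = Pow(Add(-13, W), -1) (Function('E')(W) = Pow(Add(W, -13), -1) = Pow(Add(-13, W), -1))
Function('c')(Z) = Mul(-3, Pow(Add(8, Z), 2))
Mul(Add(216848, 499851), Add(Function('c')(T), Function('E')(-294))) = Mul(Add(216848, 499851), Add(Mul(-3, Pow(Add(8, 519), 2)), Pow(Add(-13, -294), -1))) = Mul(716699, Add(Mul(-3, Pow(527, 2)), Pow(-307, -1))) = Mul(716699, Add(Mul(-3, 277729), Rational(-1, 307))) = Mul(716699, Add(-833187, Rational(-1, 307))) = Mul(716699, Rational(-255788410, 307)) = Rational(-183323297658590, 307)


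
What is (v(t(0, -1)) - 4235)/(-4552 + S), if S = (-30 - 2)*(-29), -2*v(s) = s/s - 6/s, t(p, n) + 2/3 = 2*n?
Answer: 33893/28992 ≈ 1.1690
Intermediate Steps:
t(p, n) = -2/3 + 2*n
v(s) = -1/2 + 3/s (v(s) = -(s/s - 6/s)/2 = -(1 - 6/s)/2 = -1/2 + 3/s)
S = 928 (S = -32*(-29) = 928)
(v(t(0, -1)) - 4235)/(-4552 + S) = ((6 - (-2/3 + 2*(-1)))/(2*(-2/3 + 2*(-1))) - 4235)/(-4552 + 928) = ((6 - (-2/3 - 2))/(2*(-2/3 - 2)) - 4235)/(-3624) = ((6 - 1*(-8/3))/(2*(-8/3)) - 4235)*(-1/3624) = ((1/2)*(-3/8)*(6 + 8/3) - 4235)*(-1/3624) = ((1/2)*(-3/8)*(26/3) - 4235)*(-1/3624) = (-13/8 - 4235)*(-1/3624) = -33893/8*(-1/3624) = 33893/28992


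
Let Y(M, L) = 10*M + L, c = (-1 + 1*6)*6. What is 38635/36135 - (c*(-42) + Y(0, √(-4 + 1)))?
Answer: 9113747/7227 - I*√3 ≈ 1261.1 - 1.732*I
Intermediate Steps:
c = 30 (c = (-1 + 6)*6 = 5*6 = 30)
Y(M, L) = L + 10*M
38635/36135 - (c*(-42) + Y(0, √(-4 + 1))) = 38635/36135 - (30*(-42) + (√(-4 + 1) + 10*0)) = 38635*(1/36135) - (-1260 + (√(-3) + 0)) = 7727/7227 - (-1260 + (I*√3 + 0)) = 7727/7227 - (-1260 + I*√3) = 7727/7227 + (1260 - I*√3) = 9113747/7227 - I*√3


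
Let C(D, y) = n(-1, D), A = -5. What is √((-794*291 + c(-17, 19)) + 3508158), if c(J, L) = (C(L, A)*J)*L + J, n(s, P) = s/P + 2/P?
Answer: √3277070 ≈ 1810.3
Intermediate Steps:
n(s, P) = 2/P + s/P
C(D, y) = 1/D (C(D, y) = (2 - 1)/D = 1/D)
c(J, L) = 2*J (c(J, L) = (J/L)*L + J = J + J = 2*J)
√((-794*291 + c(-17, 19)) + 3508158) = √((-794*291 + 2*(-17)) + 3508158) = √((-231054 - 34) + 3508158) = √(-231088 + 3508158) = √3277070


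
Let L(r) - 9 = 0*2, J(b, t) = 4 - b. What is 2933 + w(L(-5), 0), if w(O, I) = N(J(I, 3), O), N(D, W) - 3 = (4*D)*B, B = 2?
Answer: 2968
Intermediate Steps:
L(r) = 9 (L(r) = 9 + 0*2 = 9 + 0 = 9)
N(D, W) = 3 + 8*D (N(D, W) = 3 + (4*D)*2 = 3 + 8*D)
w(O, I) = 35 - 8*I (w(O, I) = 3 + 8*(4 - I) = 3 + (32 - 8*I) = 35 - 8*I)
2933 + w(L(-5), 0) = 2933 + (35 - 8*0) = 2933 + (35 + 0) = 2933 + 35 = 2968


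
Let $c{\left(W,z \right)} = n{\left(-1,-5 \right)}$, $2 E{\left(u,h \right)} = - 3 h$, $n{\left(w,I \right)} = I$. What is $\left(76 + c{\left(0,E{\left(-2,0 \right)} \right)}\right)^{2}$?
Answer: $5041$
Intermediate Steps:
$E{\left(u,h \right)} = - \frac{3 h}{2}$ ($E{\left(u,h \right)} = \frac{\left(-3\right) h}{2} = - \frac{3 h}{2}$)
$c{\left(W,z \right)} = -5$
$\left(76 + c{\left(0,E{\left(-2,0 \right)} \right)}\right)^{2} = \left(76 - 5\right)^{2} = 71^{2} = 5041$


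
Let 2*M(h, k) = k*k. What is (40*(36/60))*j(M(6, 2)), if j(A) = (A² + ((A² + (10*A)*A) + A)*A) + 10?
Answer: 2544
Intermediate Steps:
M(h, k) = k²/2 (M(h, k) = (k*k)/2 = k²/2)
j(A) = 10 + A² + A*(A + 11*A²) (j(A) = (A² + ((A² + 10*A²) + A)*A) + 10 = (A² + (11*A² + A)*A) + 10 = (A² + (A + 11*A²)*A) + 10 = (A² + A*(A + 11*A²)) + 10 = 10 + A² + A*(A + 11*A²))
(40*(36/60))*j(M(6, 2)) = (40*(36/60))*(10 + 2*((½)*2²)² + 11*((½)*2²)³) = (40*(36*(1/60)))*(10 + 2*((½)*4)² + 11*((½)*4)³) = (40*(⅗))*(10 + 2*2² + 11*2³) = 24*(10 + 2*4 + 11*8) = 24*(10 + 8 + 88) = 24*106 = 2544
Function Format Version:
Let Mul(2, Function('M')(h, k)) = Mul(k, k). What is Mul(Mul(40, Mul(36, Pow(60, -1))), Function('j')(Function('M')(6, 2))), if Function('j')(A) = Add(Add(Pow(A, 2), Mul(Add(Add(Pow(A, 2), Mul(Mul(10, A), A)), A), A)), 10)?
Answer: 2544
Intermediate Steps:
Function('M')(h, k) = Mul(Rational(1, 2), Pow(k, 2)) (Function('M')(h, k) = Mul(Rational(1, 2), Mul(k, k)) = Mul(Rational(1, 2), Pow(k, 2)))
Function('j')(A) = Add(10, Pow(A, 2), Mul(A, Add(A, Mul(11, Pow(A, 2))))) (Function('j')(A) = Add(Add(Pow(A, 2), Mul(Add(Add(Pow(A, 2), Mul(10, Pow(A, 2))), A), A)), 10) = Add(Add(Pow(A, 2), Mul(Add(Mul(11, Pow(A, 2)), A), A)), 10) = Add(Add(Pow(A, 2), Mul(Add(A, Mul(11, Pow(A, 2))), A)), 10) = Add(Add(Pow(A, 2), Mul(A, Add(A, Mul(11, Pow(A, 2))))), 10) = Add(10, Pow(A, 2), Mul(A, Add(A, Mul(11, Pow(A, 2))))))
Mul(Mul(40, Mul(36, Pow(60, -1))), Function('j')(Function('M')(6, 2))) = Mul(Mul(40, Mul(36, Pow(60, -1))), Add(10, Mul(2, Pow(Mul(Rational(1, 2), Pow(2, 2)), 2)), Mul(11, Pow(Mul(Rational(1, 2), Pow(2, 2)), 3)))) = Mul(Mul(40, Mul(36, Rational(1, 60))), Add(10, Mul(2, Pow(Mul(Rational(1, 2), 4), 2)), Mul(11, Pow(Mul(Rational(1, 2), 4), 3)))) = Mul(Mul(40, Rational(3, 5)), Add(10, Mul(2, Pow(2, 2)), Mul(11, Pow(2, 3)))) = Mul(24, Add(10, Mul(2, 4), Mul(11, 8))) = Mul(24, Add(10, 8, 88)) = Mul(24, 106) = 2544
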